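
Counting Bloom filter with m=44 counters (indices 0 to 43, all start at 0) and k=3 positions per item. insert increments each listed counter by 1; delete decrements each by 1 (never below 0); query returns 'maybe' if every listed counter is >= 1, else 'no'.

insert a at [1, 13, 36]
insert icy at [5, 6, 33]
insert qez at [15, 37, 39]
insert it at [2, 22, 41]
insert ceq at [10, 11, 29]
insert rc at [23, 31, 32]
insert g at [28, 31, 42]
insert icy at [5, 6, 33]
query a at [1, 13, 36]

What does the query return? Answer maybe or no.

Step 1: insert a at [1, 13, 36] -> counters=[0,1,0,0,0,0,0,0,0,0,0,0,0,1,0,0,0,0,0,0,0,0,0,0,0,0,0,0,0,0,0,0,0,0,0,0,1,0,0,0,0,0,0,0]
Step 2: insert icy at [5, 6, 33] -> counters=[0,1,0,0,0,1,1,0,0,0,0,0,0,1,0,0,0,0,0,0,0,0,0,0,0,0,0,0,0,0,0,0,0,1,0,0,1,0,0,0,0,0,0,0]
Step 3: insert qez at [15, 37, 39] -> counters=[0,1,0,0,0,1,1,0,0,0,0,0,0,1,0,1,0,0,0,0,0,0,0,0,0,0,0,0,0,0,0,0,0,1,0,0,1,1,0,1,0,0,0,0]
Step 4: insert it at [2, 22, 41] -> counters=[0,1,1,0,0,1,1,0,0,0,0,0,0,1,0,1,0,0,0,0,0,0,1,0,0,0,0,0,0,0,0,0,0,1,0,0,1,1,0,1,0,1,0,0]
Step 5: insert ceq at [10, 11, 29] -> counters=[0,1,1,0,0,1,1,0,0,0,1,1,0,1,0,1,0,0,0,0,0,0,1,0,0,0,0,0,0,1,0,0,0,1,0,0,1,1,0,1,0,1,0,0]
Step 6: insert rc at [23, 31, 32] -> counters=[0,1,1,0,0,1,1,0,0,0,1,1,0,1,0,1,0,0,0,0,0,0,1,1,0,0,0,0,0,1,0,1,1,1,0,0,1,1,0,1,0,1,0,0]
Step 7: insert g at [28, 31, 42] -> counters=[0,1,1,0,0,1,1,0,0,0,1,1,0,1,0,1,0,0,0,0,0,0,1,1,0,0,0,0,1,1,0,2,1,1,0,0,1,1,0,1,0,1,1,0]
Step 8: insert icy at [5, 6, 33] -> counters=[0,1,1,0,0,2,2,0,0,0,1,1,0,1,0,1,0,0,0,0,0,0,1,1,0,0,0,0,1,1,0,2,1,2,0,0,1,1,0,1,0,1,1,0]
Query a: check counters[1]=1 counters[13]=1 counters[36]=1 -> maybe

Answer: maybe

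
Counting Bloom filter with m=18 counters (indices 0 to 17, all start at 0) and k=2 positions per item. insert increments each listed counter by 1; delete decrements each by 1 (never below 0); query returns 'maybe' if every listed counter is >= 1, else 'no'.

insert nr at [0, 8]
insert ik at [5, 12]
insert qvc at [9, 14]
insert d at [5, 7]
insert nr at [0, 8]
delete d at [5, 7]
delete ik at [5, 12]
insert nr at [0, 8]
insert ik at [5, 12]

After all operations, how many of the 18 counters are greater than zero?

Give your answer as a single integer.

Step 1: insert nr at [0, 8] -> counters=[1,0,0,0,0,0,0,0,1,0,0,0,0,0,0,0,0,0]
Step 2: insert ik at [5, 12] -> counters=[1,0,0,0,0,1,0,0,1,0,0,0,1,0,0,0,0,0]
Step 3: insert qvc at [9, 14] -> counters=[1,0,0,0,0,1,0,0,1,1,0,0,1,0,1,0,0,0]
Step 4: insert d at [5, 7] -> counters=[1,0,0,0,0,2,0,1,1,1,0,0,1,0,1,0,0,0]
Step 5: insert nr at [0, 8] -> counters=[2,0,0,0,0,2,0,1,2,1,0,0,1,0,1,0,0,0]
Step 6: delete d at [5, 7] -> counters=[2,0,0,0,0,1,0,0,2,1,0,0,1,0,1,0,0,0]
Step 7: delete ik at [5, 12] -> counters=[2,0,0,0,0,0,0,0,2,1,0,0,0,0,1,0,0,0]
Step 8: insert nr at [0, 8] -> counters=[3,0,0,0,0,0,0,0,3,1,0,0,0,0,1,0,0,0]
Step 9: insert ik at [5, 12] -> counters=[3,0,0,0,0,1,0,0,3,1,0,0,1,0,1,0,0,0]
Final counters=[3,0,0,0,0,1,0,0,3,1,0,0,1,0,1,0,0,0] -> 6 nonzero

Answer: 6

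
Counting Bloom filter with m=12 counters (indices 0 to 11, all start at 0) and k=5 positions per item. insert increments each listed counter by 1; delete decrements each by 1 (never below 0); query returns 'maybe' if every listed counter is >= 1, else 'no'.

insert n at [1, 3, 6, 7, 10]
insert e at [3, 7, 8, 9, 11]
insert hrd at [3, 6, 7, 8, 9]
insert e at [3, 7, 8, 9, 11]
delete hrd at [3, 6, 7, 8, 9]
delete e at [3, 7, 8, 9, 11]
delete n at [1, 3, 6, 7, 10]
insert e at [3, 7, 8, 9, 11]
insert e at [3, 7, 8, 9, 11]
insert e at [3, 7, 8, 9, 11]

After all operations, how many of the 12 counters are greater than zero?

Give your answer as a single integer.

Answer: 5

Derivation:
Step 1: insert n at [1, 3, 6, 7, 10] -> counters=[0,1,0,1,0,0,1,1,0,0,1,0]
Step 2: insert e at [3, 7, 8, 9, 11] -> counters=[0,1,0,2,0,0,1,2,1,1,1,1]
Step 3: insert hrd at [3, 6, 7, 8, 9] -> counters=[0,1,0,3,0,0,2,3,2,2,1,1]
Step 4: insert e at [3, 7, 8, 9, 11] -> counters=[0,1,0,4,0,0,2,4,3,3,1,2]
Step 5: delete hrd at [3, 6, 7, 8, 9] -> counters=[0,1,0,3,0,0,1,3,2,2,1,2]
Step 6: delete e at [3, 7, 8, 9, 11] -> counters=[0,1,0,2,0,0,1,2,1,1,1,1]
Step 7: delete n at [1, 3, 6, 7, 10] -> counters=[0,0,0,1,0,0,0,1,1,1,0,1]
Step 8: insert e at [3, 7, 8, 9, 11] -> counters=[0,0,0,2,0,0,0,2,2,2,0,2]
Step 9: insert e at [3, 7, 8, 9, 11] -> counters=[0,0,0,3,0,0,0,3,3,3,0,3]
Step 10: insert e at [3, 7, 8, 9, 11] -> counters=[0,0,0,4,0,0,0,4,4,4,0,4]
Final counters=[0,0,0,4,0,0,0,4,4,4,0,4] -> 5 nonzero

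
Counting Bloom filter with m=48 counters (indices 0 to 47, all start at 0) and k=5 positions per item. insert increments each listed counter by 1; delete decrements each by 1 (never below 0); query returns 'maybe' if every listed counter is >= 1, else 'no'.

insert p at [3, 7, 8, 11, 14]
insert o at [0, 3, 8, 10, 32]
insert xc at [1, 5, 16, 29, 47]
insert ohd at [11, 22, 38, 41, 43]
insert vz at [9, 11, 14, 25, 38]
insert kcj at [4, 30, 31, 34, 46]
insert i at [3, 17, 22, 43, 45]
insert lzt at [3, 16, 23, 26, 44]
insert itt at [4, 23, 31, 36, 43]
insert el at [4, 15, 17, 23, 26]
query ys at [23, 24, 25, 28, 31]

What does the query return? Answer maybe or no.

Answer: no

Derivation:
Step 1: insert p at [3, 7, 8, 11, 14] -> counters=[0,0,0,1,0,0,0,1,1,0,0,1,0,0,1,0,0,0,0,0,0,0,0,0,0,0,0,0,0,0,0,0,0,0,0,0,0,0,0,0,0,0,0,0,0,0,0,0]
Step 2: insert o at [0, 3, 8, 10, 32] -> counters=[1,0,0,2,0,0,0,1,2,0,1,1,0,0,1,0,0,0,0,0,0,0,0,0,0,0,0,0,0,0,0,0,1,0,0,0,0,0,0,0,0,0,0,0,0,0,0,0]
Step 3: insert xc at [1, 5, 16, 29, 47] -> counters=[1,1,0,2,0,1,0,1,2,0,1,1,0,0,1,0,1,0,0,0,0,0,0,0,0,0,0,0,0,1,0,0,1,0,0,0,0,0,0,0,0,0,0,0,0,0,0,1]
Step 4: insert ohd at [11, 22, 38, 41, 43] -> counters=[1,1,0,2,0,1,0,1,2,0,1,2,0,0,1,0,1,0,0,0,0,0,1,0,0,0,0,0,0,1,0,0,1,0,0,0,0,0,1,0,0,1,0,1,0,0,0,1]
Step 5: insert vz at [9, 11, 14, 25, 38] -> counters=[1,1,0,2,0,1,0,1,2,1,1,3,0,0,2,0,1,0,0,0,0,0,1,0,0,1,0,0,0,1,0,0,1,0,0,0,0,0,2,0,0,1,0,1,0,0,0,1]
Step 6: insert kcj at [4, 30, 31, 34, 46] -> counters=[1,1,0,2,1,1,0,1,2,1,1,3,0,0,2,0,1,0,0,0,0,0,1,0,0,1,0,0,0,1,1,1,1,0,1,0,0,0,2,0,0,1,0,1,0,0,1,1]
Step 7: insert i at [3, 17, 22, 43, 45] -> counters=[1,1,0,3,1,1,0,1,2,1,1,3,0,0,2,0,1,1,0,0,0,0,2,0,0,1,0,0,0,1,1,1,1,0,1,0,0,0,2,0,0,1,0,2,0,1,1,1]
Step 8: insert lzt at [3, 16, 23, 26, 44] -> counters=[1,1,0,4,1,1,0,1,2,1,1,3,0,0,2,0,2,1,0,0,0,0,2,1,0,1,1,0,0,1,1,1,1,0,1,0,0,0,2,0,0,1,0,2,1,1,1,1]
Step 9: insert itt at [4, 23, 31, 36, 43] -> counters=[1,1,0,4,2,1,0,1,2,1,1,3,0,0,2,0,2,1,0,0,0,0,2,2,0,1,1,0,0,1,1,2,1,0,1,0,1,0,2,0,0,1,0,3,1,1,1,1]
Step 10: insert el at [4, 15, 17, 23, 26] -> counters=[1,1,0,4,3,1,0,1,2,1,1,3,0,0,2,1,2,2,0,0,0,0,2,3,0,1,2,0,0,1,1,2,1,0,1,0,1,0,2,0,0,1,0,3,1,1,1,1]
Query ys: check counters[23]=3 counters[24]=0 counters[25]=1 counters[28]=0 counters[31]=2 -> no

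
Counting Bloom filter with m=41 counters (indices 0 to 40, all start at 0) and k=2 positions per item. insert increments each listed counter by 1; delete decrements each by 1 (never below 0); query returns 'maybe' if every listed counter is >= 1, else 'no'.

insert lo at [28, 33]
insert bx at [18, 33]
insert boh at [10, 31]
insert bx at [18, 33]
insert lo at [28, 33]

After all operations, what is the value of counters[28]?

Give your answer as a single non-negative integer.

Step 1: insert lo at [28, 33] -> counters=[0,0,0,0,0,0,0,0,0,0,0,0,0,0,0,0,0,0,0,0,0,0,0,0,0,0,0,0,1,0,0,0,0,1,0,0,0,0,0,0,0]
Step 2: insert bx at [18, 33] -> counters=[0,0,0,0,0,0,0,0,0,0,0,0,0,0,0,0,0,0,1,0,0,0,0,0,0,0,0,0,1,0,0,0,0,2,0,0,0,0,0,0,0]
Step 3: insert boh at [10, 31] -> counters=[0,0,0,0,0,0,0,0,0,0,1,0,0,0,0,0,0,0,1,0,0,0,0,0,0,0,0,0,1,0,0,1,0,2,0,0,0,0,0,0,0]
Step 4: insert bx at [18, 33] -> counters=[0,0,0,0,0,0,0,0,0,0,1,0,0,0,0,0,0,0,2,0,0,0,0,0,0,0,0,0,1,0,0,1,0,3,0,0,0,0,0,0,0]
Step 5: insert lo at [28, 33] -> counters=[0,0,0,0,0,0,0,0,0,0,1,0,0,0,0,0,0,0,2,0,0,0,0,0,0,0,0,0,2,0,0,1,0,4,0,0,0,0,0,0,0]
Final counters=[0,0,0,0,0,0,0,0,0,0,1,0,0,0,0,0,0,0,2,0,0,0,0,0,0,0,0,0,2,0,0,1,0,4,0,0,0,0,0,0,0] -> counters[28]=2

Answer: 2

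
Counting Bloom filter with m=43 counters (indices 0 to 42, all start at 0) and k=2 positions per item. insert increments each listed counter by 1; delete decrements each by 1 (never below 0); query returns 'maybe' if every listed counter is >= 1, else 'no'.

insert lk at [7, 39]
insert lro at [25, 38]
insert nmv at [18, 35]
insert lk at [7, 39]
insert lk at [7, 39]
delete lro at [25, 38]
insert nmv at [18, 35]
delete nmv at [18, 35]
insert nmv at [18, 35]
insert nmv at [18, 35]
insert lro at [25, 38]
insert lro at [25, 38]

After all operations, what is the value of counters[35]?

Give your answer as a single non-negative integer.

Answer: 3

Derivation:
Step 1: insert lk at [7, 39] -> counters=[0,0,0,0,0,0,0,1,0,0,0,0,0,0,0,0,0,0,0,0,0,0,0,0,0,0,0,0,0,0,0,0,0,0,0,0,0,0,0,1,0,0,0]
Step 2: insert lro at [25, 38] -> counters=[0,0,0,0,0,0,0,1,0,0,0,0,0,0,0,0,0,0,0,0,0,0,0,0,0,1,0,0,0,0,0,0,0,0,0,0,0,0,1,1,0,0,0]
Step 3: insert nmv at [18, 35] -> counters=[0,0,0,0,0,0,0,1,0,0,0,0,0,0,0,0,0,0,1,0,0,0,0,0,0,1,0,0,0,0,0,0,0,0,0,1,0,0,1,1,0,0,0]
Step 4: insert lk at [7, 39] -> counters=[0,0,0,0,0,0,0,2,0,0,0,0,0,0,0,0,0,0,1,0,0,0,0,0,0,1,0,0,0,0,0,0,0,0,0,1,0,0,1,2,0,0,0]
Step 5: insert lk at [7, 39] -> counters=[0,0,0,0,0,0,0,3,0,0,0,0,0,0,0,0,0,0,1,0,0,0,0,0,0,1,0,0,0,0,0,0,0,0,0,1,0,0,1,3,0,0,0]
Step 6: delete lro at [25, 38] -> counters=[0,0,0,0,0,0,0,3,0,0,0,0,0,0,0,0,0,0,1,0,0,0,0,0,0,0,0,0,0,0,0,0,0,0,0,1,0,0,0,3,0,0,0]
Step 7: insert nmv at [18, 35] -> counters=[0,0,0,0,0,0,0,3,0,0,0,0,0,0,0,0,0,0,2,0,0,0,0,0,0,0,0,0,0,0,0,0,0,0,0,2,0,0,0,3,0,0,0]
Step 8: delete nmv at [18, 35] -> counters=[0,0,0,0,0,0,0,3,0,0,0,0,0,0,0,0,0,0,1,0,0,0,0,0,0,0,0,0,0,0,0,0,0,0,0,1,0,0,0,3,0,0,0]
Step 9: insert nmv at [18, 35] -> counters=[0,0,0,0,0,0,0,3,0,0,0,0,0,0,0,0,0,0,2,0,0,0,0,0,0,0,0,0,0,0,0,0,0,0,0,2,0,0,0,3,0,0,0]
Step 10: insert nmv at [18, 35] -> counters=[0,0,0,0,0,0,0,3,0,0,0,0,0,0,0,0,0,0,3,0,0,0,0,0,0,0,0,0,0,0,0,0,0,0,0,3,0,0,0,3,0,0,0]
Step 11: insert lro at [25, 38] -> counters=[0,0,0,0,0,0,0,3,0,0,0,0,0,0,0,0,0,0,3,0,0,0,0,0,0,1,0,0,0,0,0,0,0,0,0,3,0,0,1,3,0,0,0]
Step 12: insert lro at [25, 38] -> counters=[0,0,0,0,0,0,0,3,0,0,0,0,0,0,0,0,0,0,3,0,0,0,0,0,0,2,0,0,0,0,0,0,0,0,0,3,0,0,2,3,0,0,0]
Final counters=[0,0,0,0,0,0,0,3,0,0,0,0,0,0,0,0,0,0,3,0,0,0,0,0,0,2,0,0,0,0,0,0,0,0,0,3,0,0,2,3,0,0,0] -> counters[35]=3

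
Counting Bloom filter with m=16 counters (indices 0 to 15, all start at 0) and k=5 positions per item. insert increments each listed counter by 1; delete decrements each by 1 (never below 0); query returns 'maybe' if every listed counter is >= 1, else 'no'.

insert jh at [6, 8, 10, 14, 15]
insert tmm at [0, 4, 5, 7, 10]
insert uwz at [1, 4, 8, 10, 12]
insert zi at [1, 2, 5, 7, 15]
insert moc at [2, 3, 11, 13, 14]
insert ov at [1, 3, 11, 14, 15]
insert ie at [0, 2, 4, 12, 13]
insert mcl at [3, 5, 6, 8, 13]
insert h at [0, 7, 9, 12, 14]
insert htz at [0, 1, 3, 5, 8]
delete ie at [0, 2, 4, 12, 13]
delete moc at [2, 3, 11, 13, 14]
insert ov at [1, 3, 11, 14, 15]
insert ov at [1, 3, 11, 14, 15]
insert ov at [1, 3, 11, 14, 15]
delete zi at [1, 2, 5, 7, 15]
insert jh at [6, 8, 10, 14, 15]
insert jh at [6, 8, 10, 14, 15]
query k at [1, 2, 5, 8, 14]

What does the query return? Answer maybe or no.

Step 1: insert jh at [6, 8, 10, 14, 15] -> counters=[0,0,0,0,0,0,1,0,1,0,1,0,0,0,1,1]
Step 2: insert tmm at [0, 4, 5, 7, 10] -> counters=[1,0,0,0,1,1,1,1,1,0,2,0,0,0,1,1]
Step 3: insert uwz at [1, 4, 8, 10, 12] -> counters=[1,1,0,0,2,1,1,1,2,0,3,0,1,0,1,1]
Step 4: insert zi at [1, 2, 5, 7, 15] -> counters=[1,2,1,0,2,2,1,2,2,0,3,0,1,0,1,2]
Step 5: insert moc at [2, 3, 11, 13, 14] -> counters=[1,2,2,1,2,2,1,2,2,0,3,1,1,1,2,2]
Step 6: insert ov at [1, 3, 11, 14, 15] -> counters=[1,3,2,2,2,2,1,2,2,0,3,2,1,1,3,3]
Step 7: insert ie at [0, 2, 4, 12, 13] -> counters=[2,3,3,2,3,2,1,2,2,0,3,2,2,2,3,3]
Step 8: insert mcl at [3, 5, 6, 8, 13] -> counters=[2,3,3,3,3,3,2,2,3,0,3,2,2,3,3,3]
Step 9: insert h at [0, 7, 9, 12, 14] -> counters=[3,3,3,3,3,3,2,3,3,1,3,2,3,3,4,3]
Step 10: insert htz at [0, 1, 3, 5, 8] -> counters=[4,4,3,4,3,4,2,3,4,1,3,2,3,3,4,3]
Step 11: delete ie at [0, 2, 4, 12, 13] -> counters=[3,4,2,4,2,4,2,3,4,1,3,2,2,2,4,3]
Step 12: delete moc at [2, 3, 11, 13, 14] -> counters=[3,4,1,3,2,4,2,3,4,1,3,1,2,1,3,3]
Step 13: insert ov at [1, 3, 11, 14, 15] -> counters=[3,5,1,4,2,4,2,3,4,1,3,2,2,1,4,4]
Step 14: insert ov at [1, 3, 11, 14, 15] -> counters=[3,6,1,5,2,4,2,3,4,1,3,3,2,1,5,5]
Step 15: insert ov at [1, 3, 11, 14, 15] -> counters=[3,7,1,6,2,4,2,3,4,1,3,4,2,1,6,6]
Step 16: delete zi at [1, 2, 5, 7, 15] -> counters=[3,6,0,6,2,3,2,2,4,1,3,4,2,1,6,5]
Step 17: insert jh at [6, 8, 10, 14, 15] -> counters=[3,6,0,6,2,3,3,2,5,1,4,4,2,1,7,6]
Step 18: insert jh at [6, 8, 10, 14, 15] -> counters=[3,6,0,6,2,3,4,2,6,1,5,4,2,1,8,7]
Query k: check counters[1]=6 counters[2]=0 counters[5]=3 counters[8]=6 counters[14]=8 -> no

Answer: no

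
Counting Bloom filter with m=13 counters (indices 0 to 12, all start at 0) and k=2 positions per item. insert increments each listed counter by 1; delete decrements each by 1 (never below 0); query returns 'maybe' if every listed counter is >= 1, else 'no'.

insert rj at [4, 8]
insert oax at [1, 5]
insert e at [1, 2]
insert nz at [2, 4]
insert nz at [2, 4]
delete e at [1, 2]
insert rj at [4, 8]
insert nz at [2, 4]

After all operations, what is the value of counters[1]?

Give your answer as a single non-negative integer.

Step 1: insert rj at [4, 8] -> counters=[0,0,0,0,1,0,0,0,1,0,0,0,0]
Step 2: insert oax at [1, 5] -> counters=[0,1,0,0,1,1,0,0,1,0,0,0,0]
Step 3: insert e at [1, 2] -> counters=[0,2,1,0,1,1,0,0,1,0,0,0,0]
Step 4: insert nz at [2, 4] -> counters=[0,2,2,0,2,1,0,0,1,0,0,0,0]
Step 5: insert nz at [2, 4] -> counters=[0,2,3,0,3,1,0,0,1,0,0,0,0]
Step 6: delete e at [1, 2] -> counters=[0,1,2,0,3,1,0,0,1,0,0,0,0]
Step 7: insert rj at [4, 8] -> counters=[0,1,2,0,4,1,0,0,2,0,0,0,0]
Step 8: insert nz at [2, 4] -> counters=[0,1,3,0,5,1,0,0,2,0,0,0,0]
Final counters=[0,1,3,0,5,1,0,0,2,0,0,0,0] -> counters[1]=1

Answer: 1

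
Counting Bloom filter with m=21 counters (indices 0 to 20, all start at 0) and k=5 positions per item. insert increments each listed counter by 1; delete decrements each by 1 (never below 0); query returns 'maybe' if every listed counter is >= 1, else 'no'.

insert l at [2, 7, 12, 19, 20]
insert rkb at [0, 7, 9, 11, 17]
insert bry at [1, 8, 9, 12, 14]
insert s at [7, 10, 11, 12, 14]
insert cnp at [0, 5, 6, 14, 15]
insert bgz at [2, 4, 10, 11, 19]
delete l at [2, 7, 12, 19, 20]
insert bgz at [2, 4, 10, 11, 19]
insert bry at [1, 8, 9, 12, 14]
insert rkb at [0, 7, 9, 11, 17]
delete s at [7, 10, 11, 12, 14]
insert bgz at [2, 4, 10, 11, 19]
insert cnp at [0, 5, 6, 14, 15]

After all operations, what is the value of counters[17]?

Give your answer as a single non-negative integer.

Step 1: insert l at [2, 7, 12, 19, 20] -> counters=[0,0,1,0,0,0,0,1,0,0,0,0,1,0,0,0,0,0,0,1,1]
Step 2: insert rkb at [0, 7, 9, 11, 17] -> counters=[1,0,1,0,0,0,0,2,0,1,0,1,1,0,0,0,0,1,0,1,1]
Step 3: insert bry at [1, 8, 9, 12, 14] -> counters=[1,1,1,0,0,0,0,2,1,2,0,1,2,0,1,0,0,1,0,1,1]
Step 4: insert s at [7, 10, 11, 12, 14] -> counters=[1,1,1,0,0,0,0,3,1,2,1,2,3,0,2,0,0,1,0,1,1]
Step 5: insert cnp at [0, 5, 6, 14, 15] -> counters=[2,1,1,0,0,1,1,3,1,2,1,2,3,0,3,1,0,1,0,1,1]
Step 6: insert bgz at [2, 4, 10, 11, 19] -> counters=[2,1,2,0,1,1,1,3,1,2,2,3,3,0,3,1,0,1,0,2,1]
Step 7: delete l at [2, 7, 12, 19, 20] -> counters=[2,1,1,0,1,1,1,2,1,2,2,3,2,0,3,1,0,1,0,1,0]
Step 8: insert bgz at [2, 4, 10, 11, 19] -> counters=[2,1,2,0,2,1,1,2,1,2,3,4,2,0,3,1,0,1,0,2,0]
Step 9: insert bry at [1, 8, 9, 12, 14] -> counters=[2,2,2,0,2,1,1,2,2,3,3,4,3,0,4,1,0,1,0,2,0]
Step 10: insert rkb at [0, 7, 9, 11, 17] -> counters=[3,2,2,0,2,1,1,3,2,4,3,5,3,0,4,1,0,2,0,2,0]
Step 11: delete s at [7, 10, 11, 12, 14] -> counters=[3,2,2,0,2,1,1,2,2,4,2,4,2,0,3,1,0,2,0,2,0]
Step 12: insert bgz at [2, 4, 10, 11, 19] -> counters=[3,2,3,0,3,1,1,2,2,4,3,5,2,0,3,1,0,2,0,3,0]
Step 13: insert cnp at [0, 5, 6, 14, 15] -> counters=[4,2,3,0,3,2,2,2,2,4,3,5,2,0,4,2,0,2,0,3,0]
Final counters=[4,2,3,0,3,2,2,2,2,4,3,5,2,0,4,2,0,2,0,3,0] -> counters[17]=2

Answer: 2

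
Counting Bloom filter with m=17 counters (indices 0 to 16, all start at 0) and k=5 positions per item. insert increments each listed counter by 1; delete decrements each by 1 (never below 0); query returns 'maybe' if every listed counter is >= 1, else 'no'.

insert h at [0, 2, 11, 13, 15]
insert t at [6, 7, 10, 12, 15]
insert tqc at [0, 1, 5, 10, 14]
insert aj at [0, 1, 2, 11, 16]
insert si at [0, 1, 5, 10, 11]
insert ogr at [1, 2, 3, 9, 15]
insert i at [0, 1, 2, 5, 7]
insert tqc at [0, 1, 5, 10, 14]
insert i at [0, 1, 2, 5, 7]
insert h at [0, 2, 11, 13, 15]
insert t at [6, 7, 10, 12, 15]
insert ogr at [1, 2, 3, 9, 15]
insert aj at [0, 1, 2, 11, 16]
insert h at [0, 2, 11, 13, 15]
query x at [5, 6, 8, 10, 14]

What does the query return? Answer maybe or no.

Answer: no

Derivation:
Step 1: insert h at [0, 2, 11, 13, 15] -> counters=[1,0,1,0,0,0,0,0,0,0,0,1,0,1,0,1,0]
Step 2: insert t at [6, 7, 10, 12, 15] -> counters=[1,0,1,0,0,0,1,1,0,0,1,1,1,1,0,2,0]
Step 3: insert tqc at [0, 1, 5, 10, 14] -> counters=[2,1,1,0,0,1,1,1,0,0,2,1,1,1,1,2,0]
Step 4: insert aj at [0, 1, 2, 11, 16] -> counters=[3,2,2,0,0,1,1,1,0,0,2,2,1,1,1,2,1]
Step 5: insert si at [0, 1, 5, 10, 11] -> counters=[4,3,2,0,0,2,1,1,0,0,3,3,1,1,1,2,1]
Step 6: insert ogr at [1, 2, 3, 9, 15] -> counters=[4,4,3,1,0,2,1,1,0,1,3,3,1,1,1,3,1]
Step 7: insert i at [0, 1, 2, 5, 7] -> counters=[5,5,4,1,0,3,1,2,0,1,3,3,1,1,1,3,1]
Step 8: insert tqc at [0, 1, 5, 10, 14] -> counters=[6,6,4,1,0,4,1,2,0,1,4,3,1,1,2,3,1]
Step 9: insert i at [0, 1, 2, 5, 7] -> counters=[7,7,5,1,0,5,1,3,0,1,4,3,1,1,2,3,1]
Step 10: insert h at [0, 2, 11, 13, 15] -> counters=[8,7,6,1,0,5,1,3,0,1,4,4,1,2,2,4,1]
Step 11: insert t at [6, 7, 10, 12, 15] -> counters=[8,7,6,1,0,5,2,4,0,1,5,4,2,2,2,5,1]
Step 12: insert ogr at [1, 2, 3, 9, 15] -> counters=[8,8,7,2,0,5,2,4,0,2,5,4,2,2,2,6,1]
Step 13: insert aj at [0, 1, 2, 11, 16] -> counters=[9,9,8,2,0,5,2,4,0,2,5,5,2,2,2,6,2]
Step 14: insert h at [0, 2, 11, 13, 15] -> counters=[10,9,9,2,0,5,2,4,0,2,5,6,2,3,2,7,2]
Query x: check counters[5]=5 counters[6]=2 counters[8]=0 counters[10]=5 counters[14]=2 -> no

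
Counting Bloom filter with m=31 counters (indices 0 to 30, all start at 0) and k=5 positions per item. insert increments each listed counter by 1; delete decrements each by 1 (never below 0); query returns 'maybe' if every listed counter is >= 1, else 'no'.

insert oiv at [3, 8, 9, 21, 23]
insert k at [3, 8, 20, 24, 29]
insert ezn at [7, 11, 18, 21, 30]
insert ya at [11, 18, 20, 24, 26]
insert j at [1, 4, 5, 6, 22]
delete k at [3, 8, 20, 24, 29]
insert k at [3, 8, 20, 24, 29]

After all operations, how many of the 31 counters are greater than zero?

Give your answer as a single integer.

Step 1: insert oiv at [3, 8, 9, 21, 23] -> counters=[0,0,0,1,0,0,0,0,1,1,0,0,0,0,0,0,0,0,0,0,0,1,0,1,0,0,0,0,0,0,0]
Step 2: insert k at [3, 8, 20, 24, 29] -> counters=[0,0,0,2,0,0,0,0,2,1,0,0,0,0,0,0,0,0,0,0,1,1,0,1,1,0,0,0,0,1,0]
Step 3: insert ezn at [7, 11, 18, 21, 30] -> counters=[0,0,0,2,0,0,0,1,2,1,0,1,0,0,0,0,0,0,1,0,1,2,0,1,1,0,0,0,0,1,1]
Step 4: insert ya at [11, 18, 20, 24, 26] -> counters=[0,0,0,2,0,0,0,1,2,1,0,2,0,0,0,0,0,0,2,0,2,2,0,1,2,0,1,0,0,1,1]
Step 5: insert j at [1, 4, 5, 6, 22] -> counters=[0,1,0,2,1,1,1,1,2,1,0,2,0,0,0,0,0,0,2,0,2,2,1,1,2,0,1,0,0,1,1]
Step 6: delete k at [3, 8, 20, 24, 29] -> counters=[0,1,0,1,1,1,1,1,1,1,0,2,0,0,0,0,0,0,2,0,1,2,1,1,1,0,1,0,0,0,1]
Step 7: insert k at [3, 8, 20, 24, 29] -> counters=[0,1,0,2,1,1,1,1,2,1,0,2,0,0,0,0,0,0,2,0,2,2,1,1,2,0,1,0,0,1,1]
Final counters=[0,1,0,2,1,1,1,1,2,1,0,2,0,0,0,0,0,0,2,0,2,2,1,1,2,0,1,0,0,1,1] -> 18 nonzero

Answer: 18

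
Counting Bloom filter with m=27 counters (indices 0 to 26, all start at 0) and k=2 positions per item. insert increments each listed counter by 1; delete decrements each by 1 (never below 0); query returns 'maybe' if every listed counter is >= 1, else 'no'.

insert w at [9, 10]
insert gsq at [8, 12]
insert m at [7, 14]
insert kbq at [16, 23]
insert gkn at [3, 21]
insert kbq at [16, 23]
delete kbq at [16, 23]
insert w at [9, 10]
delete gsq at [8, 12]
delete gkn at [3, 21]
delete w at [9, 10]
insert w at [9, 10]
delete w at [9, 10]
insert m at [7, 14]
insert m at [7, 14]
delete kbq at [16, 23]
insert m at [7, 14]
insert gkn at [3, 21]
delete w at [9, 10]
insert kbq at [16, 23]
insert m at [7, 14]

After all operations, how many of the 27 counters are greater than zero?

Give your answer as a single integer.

Answer: 6

Derivation:
Step 1: insert w at [9, 10] -> counters=[0,0,0,0,0,0,0,0,0,1,1,0,0,0,0,0,0,0,0,0,0,0,0,0,0,0,0]
Step 2: insert gsq at [8, 12] -> counters=[0,0,0,0,0,0,0,0,1,1,1,0,1,0,0,0,0,0,0,0,0,0,0,0,0,0,0]
Step 3: insert m at [7, 14] -> counters=[0,0,0,0,0,0,0,1,1,1,1,0,1,0,1,0,0,0,0,0,0,0,0,0,0,0,0]
Step 4: insert kbq at [16, 23] -> counters=[0,0,0,0,0,0,0,1,1,1,1,0,1,0,1,0,1,0,0,0,0,0,0,1,0,0,0]
Step 5: insert gkn at [3, 21] -> counters=[0,0,0,1,0,0,0,1,1,1,1,0,1,0,1,0,1,0,0,0,0,1,0,1,0,0,0]
Step 6: insert kbq at [16, 23] -> counters=[0,0,0,1,0,0,0,1,1,1,1,0,1,0,1,0,2,0,0,0,0,1,0,2,0,0,0]
Step 7: delete kbq at [16, 23] -> counters=[0,0,0,1,0,0,0,1,1,1,1,0,1,0,1,0,1,0,0,0,0,1,0,1,0,0,0]
Step 8: insert w at [9, 10] -> counters=[0,0,0,1,0,0,0,1,1,2,2,0,1,0,1,0,1,0,0,0,0,1,0,1,0,0,0]
Step 9: delete gsq at [8, 12] -> counters=[0,0,0,1,0,0,0,1,0,2,2,0,0,0,1,0,1,0,0,0,0,1,0,1,0,0,0]
Step 10: delete gkn at [3, 21] -> counters=[0,0,0,0,0,0,0,1,0,2,2,0,0,0,1,0,1,0,0,0,0,0,0,1,0,0,0]
Step 11: delete w at [9, 10] -> counters=[0,0,0,0,0,0,0,1,0,1,1,0,0,0,1,0,1,0,0,0,0,0,0,1,0,0,0]
Step 12: insert w at [9, 10] -> counters=[0,0,0,0,0,0,0,1,0,2,2,0,0,0,1,0,1,0,0,0,0,0,0,1,0,0,0]
Step 13: delete w at [9, 10] -> counters=[0,0,0,0,0,0,0,1,0,1,1,0,0,0,1,0,1,0,0,0,0,0,0,1,0,0,0]
Step 14: insert m at [7, 14] -> counters=[0,0,0,0,0,0,0,2,0,1,1,0,0,0,2,0,1,0,0,0,0,0,0,1,0,0,0]
Step 15: insert m at [7, 14] -> counters=[0,0,0,0,0,0,0,3,0,1,1,0,0,0,3,0,1,0,0,0,0,0,0,1,0,0,0]
Step 16: delete kbq at [16, 23] -> counters=[0,0,0,0,0,0,0,3,0,1,1,0,0,0,3,0,0,0,0,0,0,0,0,0,0,0,0]
Step 17: insert m at [7, 14] -> counters=[0,0,0,0,0,0,0,4,0,1,1,0,0,0,4,0,0,0,0,0,0,0,0,0,0,0,0]
Step 18: insert gkn at [3, 21] -> counters=[0,0,0,1,0,0,0,4,0,1,1,0,0,0,4,0,0,0,0,0,0,1,0,0,0,0,0]
Step 19: delete w at [9, 10] -> counters=[0,0,0,1,0,0,0,4,0,0,0,0,0,0,4,0,0,0,0,0,0,1,0,0,0,0,0]
Step 20: insert kbq at [16, 23] -> counters=[0,0,0,1,0,0,0,4,0,0,0,0,0,0,4,0,1,0,0,0,0,1,0,1,0,0,0]
Step 21: insert m at [7, 14] -> counters=[0,0,0,1,0,0,0,5,0,0,0,0,0,0,5,0,1,0,0,0,0,1,0,1,0,0,0]
Final counters=[0,0,0,1,0,0,0,5,0,0,0,0,0,0,5,0,1,0,0,0,0,1,0,1,0,0,0] -> 6 nonzero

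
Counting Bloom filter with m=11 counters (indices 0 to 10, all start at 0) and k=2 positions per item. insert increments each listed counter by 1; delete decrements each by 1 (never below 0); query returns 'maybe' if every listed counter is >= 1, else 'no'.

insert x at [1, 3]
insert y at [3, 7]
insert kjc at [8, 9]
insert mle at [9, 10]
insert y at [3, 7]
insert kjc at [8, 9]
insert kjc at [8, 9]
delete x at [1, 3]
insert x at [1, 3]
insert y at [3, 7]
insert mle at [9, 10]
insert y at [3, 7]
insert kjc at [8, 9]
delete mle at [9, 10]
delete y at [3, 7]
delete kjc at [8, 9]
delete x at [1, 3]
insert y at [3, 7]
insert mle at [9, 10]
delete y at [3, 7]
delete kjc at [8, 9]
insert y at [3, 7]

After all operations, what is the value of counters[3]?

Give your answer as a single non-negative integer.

Step 1: insert x at [1, 3] -> counters=[0,1,0,1,0,0,0,0,0,0,0]
Step 2: insert y at [3, 7] -> counters=[0,1,0,2,0,0,0,1,0,0,0]
Step 3: insert kjc at [8, 9] -> counters=[0,1,0,2,0,0,0,1,1,1,0]
Step 4: insert mle at [9, 10] -> counters=[0,1,0,2,0,0,0,1,1,2,1]
Step 5: insert y at [3, 7] -> counters=[0,1,0,3,0,0,0,2,1,2,1]
Step 6: insert kjc at [8, 9] -> counters=[0,1,0,3,0,0,0,2,2,3,1]
Step 7: insert kjc at [8, 9] -> counters=[0,1,0,3,0,0,0,2,3,4,1]
Step 8: delete x at [1, 3] -> counters=[0,0,0,2,0,0,0,2,3,4,1]
Step 9: insert x at [1, 3] -> counters=[0,1,0,3,0,0,0,2,3,4,1]
Step 10: insert y at [3, 7] -> counters=[0,1,0,4,0,0,0,3,3,4,1]
Step 11: insert mle at [9, 10] -> counters=[0,1,0,4,0,0,0,3,3,5,2]
Step 12: insert y at [3, 7] -> counters=[0,1,0,5,0,0,0,4,3,5,2]
Step 13: insert kjc at [8, 9] -> counters=[0,1,0,5,0,0,0,4,4,6,2]
Step 14: delete mle at [9, 10] -> counters=[0,1,0,5,0,0,0,4,4,5,1]
Step 15: delete y at [3, 7] -> counters=[0,1,0,4,0,0,0,3,4,5,1]
Step 16: delete kjc at [8, 9] -> counters=[0,1,0,4,0,0,0,3,3,4,1]
Step 17: delete x at [1, 3] -> counters=[0,0,0,3,0,0,0,3,3,4,1]
Step 18: insert y at [3, 7] -> counters=[0,0,0,4,0,0,0,4,3,4,1]
Step 19: insert mle at [9, 10] -> counters=[0,0,0,4,0,0,0,4,3,5,2]
Step 20: delete y at [3, 7] -> counters=[0,0,0,3,0,0,0,3,3,5,2]
Step 21: delete kjc at [8, 9] -> counters=[0,0,0,3,0,0,0,3,2,4,2]
Step 22: insert y at [3, 7] -> counters=[0,0,0,4,0,0,0,4,2,4,2]
Final counters=[0,0,0,4,0,0,0,4,2,4,2] -> counters[3]=4

Answer: 4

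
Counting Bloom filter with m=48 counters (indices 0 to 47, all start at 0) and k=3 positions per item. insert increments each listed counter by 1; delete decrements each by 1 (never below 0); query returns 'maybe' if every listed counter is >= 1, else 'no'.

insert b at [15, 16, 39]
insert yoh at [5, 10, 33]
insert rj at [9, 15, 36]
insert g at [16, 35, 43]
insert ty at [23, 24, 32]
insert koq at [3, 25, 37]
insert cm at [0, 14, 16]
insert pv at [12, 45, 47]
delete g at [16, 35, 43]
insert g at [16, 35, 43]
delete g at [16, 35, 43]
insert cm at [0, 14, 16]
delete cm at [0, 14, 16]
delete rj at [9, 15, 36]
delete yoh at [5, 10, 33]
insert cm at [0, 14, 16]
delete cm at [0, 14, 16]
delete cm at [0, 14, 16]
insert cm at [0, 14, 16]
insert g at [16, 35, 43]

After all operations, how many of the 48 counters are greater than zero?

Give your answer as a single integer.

Answer: 16

Derivation:
Step 1: insert b at [15, 16, 39] -> counters=[0,0,0,0,0,0,0,0,0,0,0,0,0,0,0,1,1,0,0,0,0,0,0,0,0,0,0,0,0,0,0,0,0,0,0,0,0,0,0,1,0,0,0,0,0,0,0,0]
Step 2: insert yoh at [5, 10, 33] -> counters=[0,0,0,0,0,1,0,0,0,0,1,0,0,0,0,1,1,0,0,0,0,0,0,0,0,0,0,0,0,0,0,0,0,1,0,0,0,0,0,1,0,0,0,0,0,0,0,0]
Step 3: insert rj at [9, 15, 36] -> counters=[0,0,0,0,0,1,0,0,0,1,1,0,0,0,0,2,1,0,0,0,0,0,0,0,0,0,0,0,0,0,0,0,0,1,0,0,1,0,0,1,0,0,0,0,0,0,0,0]
Step 4: insert g at [16, 35, 43] -> counters=[0,0,0,0,0,1,0,0,0,1,1,0,0,0,0,2,2,0,0,0,0,0,0,0,0,0,0,0,0,0,0,0,0,1,0,1,1,0,0,1,0,0,0,1,0,0,0,0]
Step 5: insert ty at [23, 24, 32] -> counters=[0,0,0,0,0,1,0,0,0,1,1,0,0,0,0,2,2,0,0,0,0,0,0,1,1,0,0,0,0,0,0,0,1,1,0,1,1,0,0,1,0,0,0,1,0,0,0,0]
Step 6: insert koq at [3, 25, 37] -> counters=[0,0,0,1,0,1,0,0,0,1,1,0,0,0,0,2,2,0,0,0,0,0,0,1,1,1,0,0,0,0,0,0,1,1,0,1,1,1,0,1,0,0,0,1,0,0,0,0]
Step 7: insert cm at [0, 14, 16] -> counters=[1,0,0,1,0,1,0,0,0,1,1,0,0,0,1,2,3,0,0,0,0,0,0,1,1,1,0,0,0,0,0,0,1,1,0,1,1,1,0,1,0,0,0,1,0,0,0,0]
Step 8: insert pv at [12, 45, 47] -> counters=[1,0,0,1,0,1,0,0,0,1,1,0,1,0,1,2,3,0,0,0,0,0,0,1,1,1,0,0,0,0,0,0,1,1,0,1,1,1,0,1,0,0,0,1,0,1,0,1]
Step 9: delete g at [16, 35, 43] -> counters=[1,0,0,1,0,1,0,0,0,1,1,0,1,0,1,2,2,0,0,0,0,0,0,1,1,1,0,0,0,0,0,0,1,1,0,0,1,1,0,1,0,0,0,0,0,1,0,1]
Step 10: insert g at [16, 35, 43] -> counters=[1,0,0,1,0,1,0,0,0,1,1,0,1,0,1,2,3,0,0,0,0,0,0,1,1,1,0,0,0,0,0,0,1,1,0,1,1,1,0,1,0,0,0,1,0,1,0,1]
Step 11: delete g at [16, 35, 43] -> counters=[1,0,0,1,0,1,0,0,0,1,1,0,1,0,1,2,2,0,0,0,0,0,0,1,1,1,0,0,0,0,0,0,1,1,0,0,1,1,0,1,0,0,0,0,0,1,0,1]
Step 12: insert cm at [0, 14, 16] -> counters=[2,0,0,1,0,1,0,0,0,1,1,0,1,0,2,2,3,0,0,0,0,0,0,1,1,1,0,0,0,0,0,0,1,1,0,0,1,1,0,1,0,0,0,0,0,1,0,1]
Step 13: delete cm at [0, 14, 16] -> counters=[1,0,0,1,0,1,0,0,0,1,1,0,1,0,1,2,2,0,0,0,0,0,0,1,1,1,0,0,0,0,0,0,1,1,0,0,1,1,0,1,0,0,0,0,0,1,0,1]
Step 14: delete rj at [9, 15, 36] -> counters=[1,0,0,1,0,1,0,0,0,0,1,0,1,0,1,1,2,0,0,0,0,0,0,1,1,1,0,0,0,0,0,0,1,1,0,0,0,1,0,1,0,0,0,0,0,1,0,1]
Step 15: delete yoh at [5, 10, 33] -> counters=[1,0,0,1,0,0,0,0,0,0,0,0,1,0,1,1,2,0,0,0,0,0,0,1,1,1,0,0,0,0,0,0,1,0,0,0,0,1,0,1,0,0,0,0,0,1,0,1]
Step 16: insert cm at [0, 14, 16] -> counters=[2,0,0,1,0,0,0,0,0,0,0,0,1,0,2,1,3,0,0,0,0,0,0,1,1,1,0,0,0,0,0,0,1,0,0,0,0,1,0,1,0,0,0,0,0,1,0,1]
Step 17: delete cm at [0, 14, 16] -> counters=[1,0,0,1,0,0,0,0,0,0,0,0,1,0,1,1,2,0,0,0,0,0,0,1,1,1,0,0,0,0,0,0,1,0,0,0,0,1,0,1,0,0,0,0,0,1,0,1]
Step 18: delete cm at [0, 14, 16] -> counters=[0,0,0,1,0,0,0,0,0,0,0,0,1,0,0,1,1,0,0,0,0,0,0,1,1,1,0,0,0,0,0,0,1,0,0,0,0,1,0,1,0,0,0,0,0,1,0,1]
Step 19: insert cm at [0, 14, 16] -> counters=[1,0,0,1,0,0,0,0,0,0,0,0,1,0,1,1,2,0,0,0,0,0,0,1,1,1,0,0,0,0,0,0,1,0,0,0,0,1,0,1,0,0,0,0,0,1,0,1]
Step 20: insert g at [16, 35, 43] -> counters=[1,0,0,1,0,0,0,0,0,0,0,0,1,0,1,1,3,0,0,0,0,0,0,1,1,1,0,0,0,0,0,0,1,0,0,1,0,1,0,1,0,0,0,1,0,1,0,1]
Final counters=[1,0,0,1,0,0,0,0,0,0,0,0,1,0,1,1,3,0,0,0,0,0,0,1,1,1,0,0,0,0,0,0,1,0,0,1,0,1,0,1,0,0,0,1,0,1,0,1] -> 16 nonzero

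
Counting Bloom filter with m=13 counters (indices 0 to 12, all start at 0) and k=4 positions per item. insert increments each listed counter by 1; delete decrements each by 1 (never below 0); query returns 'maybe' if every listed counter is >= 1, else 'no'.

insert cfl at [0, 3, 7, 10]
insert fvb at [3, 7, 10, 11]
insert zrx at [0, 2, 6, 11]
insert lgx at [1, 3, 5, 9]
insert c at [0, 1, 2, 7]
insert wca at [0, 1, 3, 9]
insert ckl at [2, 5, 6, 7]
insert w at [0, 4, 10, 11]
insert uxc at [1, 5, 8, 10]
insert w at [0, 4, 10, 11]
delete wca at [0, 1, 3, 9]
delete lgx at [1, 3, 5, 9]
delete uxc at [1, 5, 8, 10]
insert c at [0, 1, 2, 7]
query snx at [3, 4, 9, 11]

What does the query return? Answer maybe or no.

Step 1: insert cfl at [0, 3, 7, 10] -> counters=[1,0,0,1,0,0,0,1,0,0,1,0,0]
Step 2: insert fvb at [3, 7, 10, 11] -> counters=[1,0,0,2,0,0,0,2,0,0,2,1,0]
Step 3: insert zrx at [0, 2, 6, 11] -> counters=[2,0,1,2,0,0,1,2,0,0,2,2,0]
Step 4: insert lgx at [1, 3, 5, 9] -> counters=[2,1,1,3,0,1,1,2,0,1,2,2,0]
Step 5: insert c at [0, 1, 2, 7] -> counters=[3,2,2,3,0,1,1,3,0,1,2,2,0]
Step 6: insert wca at [0, 1, 3, 9] -> counters=[4,3,2,4,0,1,1,3,0,2,2,2,0]
Step 7: insert ckl at [2, 5, 6, 7] -> counters=[4,3,3,4,0,2,2,4,0,2,2,2,0]
Step 8: insert w at [0, 4, 10, 11] -> counters=[5,3,3,4,1,2,2,4,0,2,3,3,0]
Step 9: insert uxc at [1, 5, 8, 10] -> counters=[5,4,3,4,1,3,2,4,1,2,4,3,0]
Step 10: insert w at [0, 4, 10, 11] -> counters=[6,4,3,4,2,3,2,4,1,2,5,4,0]
Step 11: delete wca at [0, 1, 3, 9] -> counters=[5,3,3,3,2,3,2,4,1,1,5,4,0]
Step 12: delete lgx at [1, 3, 5, 9] -> counters=[5,2,3,2,2,2,2,4,1,0,5,4,0]
Step 13: delete uxc at [1, 5, 8, 10] -> counters=[5,1,3,2,2,1,2,4,0,0,4,4,0]
Step 14: insert c at [0, 1, 2, 7] -> counters=[6,2,4,2,2,1,2,5,0,0,4,4,0]
Query snx: check counters[3]=2 counters[4]=2 counters[9]=0 counters[11]=4 -> no

Answer: no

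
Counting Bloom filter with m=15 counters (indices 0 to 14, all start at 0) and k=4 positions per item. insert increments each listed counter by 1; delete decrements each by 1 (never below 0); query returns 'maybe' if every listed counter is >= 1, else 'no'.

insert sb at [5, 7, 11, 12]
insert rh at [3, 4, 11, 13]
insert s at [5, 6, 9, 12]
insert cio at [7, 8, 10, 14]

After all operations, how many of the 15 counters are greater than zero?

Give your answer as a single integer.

Answer: 12

Derivation:
Step 1: insert sb at [5, 7, 11, 12] -> counters=[0,0,0,0,0,1,0,1,0,0,0,1,1,0,0]
Step 2: insert rh at [3, 4, 11, 13] -> counters=[0,0,0,1,1,1,0,1,0,0,0,2,1,1,0]
Step 3: insert s at [5, 6, 9, 12] -> counters=[0,0,0,1,1,2,1,1,0,1,0,2,2,1,0]
Step 4: insert cio at [7, 8, 10, 14] -> counters=[0,0,0,1,1,2,1,2,1,1,1,2,2,1,1]
Final counters=[0,0,0,1,1,2,1,2,1,1,1,2,2,1,1] -> 12 nonzero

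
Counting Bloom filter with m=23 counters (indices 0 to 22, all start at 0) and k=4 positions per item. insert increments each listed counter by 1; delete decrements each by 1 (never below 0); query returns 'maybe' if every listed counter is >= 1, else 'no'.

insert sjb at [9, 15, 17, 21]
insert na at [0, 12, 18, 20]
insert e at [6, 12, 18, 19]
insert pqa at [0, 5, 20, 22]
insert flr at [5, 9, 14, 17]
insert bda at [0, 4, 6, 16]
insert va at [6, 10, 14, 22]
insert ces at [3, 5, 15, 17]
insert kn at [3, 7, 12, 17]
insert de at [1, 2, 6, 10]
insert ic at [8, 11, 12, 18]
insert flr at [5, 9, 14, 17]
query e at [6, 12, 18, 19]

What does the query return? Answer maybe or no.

Step 1: insert sjb at [9, 15, 17, 21] -> counters=[0,0,0,0,0,0,0,0,0,1,0,0,0,0,0,1,0,1,0,0,0,1,0]
Step 2: insert na at [0, 12, 18, 20] -> counters=[1,0,0,0,0,0,0,0,0,1,0,0,1,0,0,1,0,1,1,0,1,1,0]
Step 3: insert e at [6, 12, 18, 19] -> counters=[1,0,0,0,0,0,1,0,0,1,0,0,2,0,0,1,0,1,2,1,1,1,0]
Step 4: insert pqa at [0, 5, 20, 22] -> counters=[2,0,0,0,0,1,1,0,0,1,0,0,2,0,0,1,0,1,2,1,2,1,1]
Step 5: insert flr at [5, 9, 14, 17] -> counters=[2,0,0,0,0,2,1,0,0,2,0,0,2,0,1,1,0,2,2,1,2,1,1]
Step 6: insert bda at [0, 4, 6, 16] -> counters=[3,0,0,0,1,2,2,0,0,2,0,0,2,0,1,1,1,2,2,1,2,1,1]
Step 7: insert va at [6, 10, 14, 22] -> counters=[3,0,0,0,1,2,3,0,0,2,1,0,2,0,2,1,1,2,2,1,2,1,2]
Step 8: insert ces at [3, 5, 15, 17] -> counters=[3,0,0,1,1,3,3,0,0,2,1,0,2,0,2,2,1,3,2,1,2,1,2]
Step 9: insert kn at [3, 7, 12, 17] -> counters=[3,0,0,2,1,3,3,1,0,2,1,0,3,0,2,2,1,4,2,1,2,1,2]
Step 10: insert de at [1, 2, 6, 10] -> counters=[3,1,1,2,1,3,4,1,0,2,2,0,3,0,2,2,1,4,2,1,2,1,2]
Step 11: insert ic at [8, 11, 12, 18] -> counters=[3,1,1,2,1,3,4,1,1,2,2,1,4,0,2,2,1,4,3,1,2,1,2]
Step 12: insert flr at [5, 9, 14, 17] -> counters=[3,1,1,2,1,4,4,1,1,3,2,1,4,0,3,2,1,5,3,1,2,1,2]
Query e: check counters[6]=4 counters[12]=4 counters[18]=3 counters[19]=1 -> maybe

Answer: maybe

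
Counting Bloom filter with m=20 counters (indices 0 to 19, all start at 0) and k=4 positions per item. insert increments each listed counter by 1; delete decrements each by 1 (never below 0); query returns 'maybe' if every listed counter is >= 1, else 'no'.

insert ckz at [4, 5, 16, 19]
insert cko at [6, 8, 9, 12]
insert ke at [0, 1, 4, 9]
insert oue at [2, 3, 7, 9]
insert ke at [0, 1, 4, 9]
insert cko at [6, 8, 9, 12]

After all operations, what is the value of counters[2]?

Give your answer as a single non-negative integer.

Step 1: insert ckz at [4, 5, 16, 19] -> counters=[0,0,0,0,1,1,0,0,0,0,0,0,0,0,0,0,1,0,0,1]
Step 2: insert cko at [6, 8, 9, 12] -> counters=[0,0,0,0,1,1,1,0,1,1,0,0,1,0,0,0,1,0,0,1]
Step 3: insert ke at [0, 1, 4, 9] -> counters=[1,1,0,0,2,1,1,0,1,2,0,0,1,0,0,0,1,0,0,1]
Step 4: insert oue at [2, 3, 7, 9] -> counters=[1,1,1,1,2,1,1,1,1,3,0,0,1,0,0,0,1,0,0,1]
Step 5: insert ke at [0, 1, 4, 9] -> counters=[2,2,1,1,3,1,1,1,1,4,0,0,1,0,0,0,1,0,0,1]
Step 6: insert cko at [6, 8, 9, 12] -> counters=[2,2,1,1,3,1,2,1,2,5,0,0,2,0,0,0,1,0,0,1]
Final counters=[2,2,1,1,3,1,2,1,2,5,0,0,2,0,0,0,1,0,0,1] -> counters[2]=1

Answer: 1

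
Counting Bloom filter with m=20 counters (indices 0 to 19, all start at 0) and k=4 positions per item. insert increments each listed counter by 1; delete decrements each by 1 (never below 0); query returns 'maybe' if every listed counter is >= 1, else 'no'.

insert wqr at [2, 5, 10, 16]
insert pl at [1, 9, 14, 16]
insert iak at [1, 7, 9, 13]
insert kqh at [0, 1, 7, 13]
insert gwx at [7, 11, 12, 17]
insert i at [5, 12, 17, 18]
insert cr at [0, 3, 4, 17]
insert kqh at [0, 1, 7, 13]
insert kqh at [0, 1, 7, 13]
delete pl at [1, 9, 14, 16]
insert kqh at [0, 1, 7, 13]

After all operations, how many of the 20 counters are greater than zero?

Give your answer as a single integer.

Answer: 15

Derivation:
Step 1: insert wqr at [2, 5, 10, 16] -> counters=[0,0,1,0,0,1,0,0,0,0,1,0,0,0,0,0,1,0,0,0]
Step 2: insert pl at [1, 9, 14, 16] -> counters=[0,1,1,0,0,1,0,0,0,1,1,0,0,0,1,0,2,0,0,0]
Step 3: insert iak at [1, 7, 9, 13] -> counters=[0,2,1,0,0,1,0,1,0,2,1,0,0,1,1,0,2,0,0,0]
Step 4: insert kqh at [0, 1, 7, 13] -> counters=[1,3,1,0,0,1,0,2,0,2,1,0,0,2,1,0,2,0,0,0]
Step 5: insert gwx at [7, 11, 12, 17] -> counters=[1,3,1,0,0,1,0,3,0,2,1,1,1,2,1,0,2,1,0,0]
Step 6: insert i at [5, 12, 17, 18] -> counters=[1,3,1,0,0,2,0,3,0,2,1,1,2,2,1,0,2,2,1,0]
Step 7: insert cr at [0, 3, 4, 17] -> counters=[2,3,1,1,1,2,0,3,0,2,1,1,2,2,1,0,2,3,1,0]
Step 8: insert kqh at [0, 1, 7, 13] -> counters=[3,4,1,1,1,2,0,4,0,2,1,1,2,3,1,0,2,3,1,0]
Step 9: insert kqh at [0, 1, 7, 13] -> counters=[4,5,1,1,1,2,0,5,0,2,1,1,2,4,1,0,2,3,1,0]
Step 10: delete pl at [1, 9, 14, 16] -> counters=[4,4,1,1,1,2,0,5,0,1,1,1,2,4,0,0,1,3,1,0]
Step 11: insert kqh at [0, 1, 7, 13] -> counters=[5,5,1,1,1,2,0,6,0,1,1,1,2,5,0,0,1,3,1,0]
Final counters=[5,5,1,1,1,2,0,6,0,1,1,1,2,5,0,0,1,3,1,0] -> 15 nonzero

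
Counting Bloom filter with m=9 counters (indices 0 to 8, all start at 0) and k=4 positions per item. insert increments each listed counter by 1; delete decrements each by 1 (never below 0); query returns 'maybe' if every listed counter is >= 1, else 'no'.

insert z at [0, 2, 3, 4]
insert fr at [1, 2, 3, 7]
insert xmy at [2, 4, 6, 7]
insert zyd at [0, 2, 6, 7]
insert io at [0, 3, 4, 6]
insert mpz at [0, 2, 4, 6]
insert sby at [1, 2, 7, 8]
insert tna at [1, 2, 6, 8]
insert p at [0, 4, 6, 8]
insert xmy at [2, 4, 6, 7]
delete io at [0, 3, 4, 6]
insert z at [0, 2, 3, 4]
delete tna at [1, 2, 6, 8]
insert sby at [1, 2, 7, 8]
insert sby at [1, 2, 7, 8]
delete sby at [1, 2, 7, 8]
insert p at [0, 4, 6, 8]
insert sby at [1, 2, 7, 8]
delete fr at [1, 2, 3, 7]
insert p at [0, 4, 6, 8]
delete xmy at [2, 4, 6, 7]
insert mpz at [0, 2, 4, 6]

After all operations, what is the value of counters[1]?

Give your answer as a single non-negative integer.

Step 1: insert z at [0, 2, 3, 4] -> counters=[1,0,1,1,1,0,0,0,0]
Step 2: insert fr at [1, 2, 3, 7] -> counters=[1,1,2,2,1,0,0,1,0]
Step 3: insert xmy at [2, 4, 6, 7] -> counters=[1,1,3,2,2,0,1,2,0]
Step 4: insert zyd at [0, 2, 6, 7] -> counters=[2,1,4,2,2,0,2,3,0]
Step 5: insert io at [0, 3, 4, 6] -> counters=[3,1,4,3,3,0,3,3,0]
Step 6: insert mpz at [0, 2, 4, 6] -> counters=[4,1,5,3,4,0,4,3,0]
Step 7: insert sby at [1, 2, 7, 8] -> counters=[4,2,6,3,4,0,4,4,1]
Step 8: insert tna at [1, 2, 6, 8] -> counters=[4,3,7,3,4,0,5,4,2]
Step 9: insert p at [0, 4, 6, 8] -> counters=[5,3,7,3,5,0,6,4,3]
Step 10: insert xmy at [2, 4, 6, 7] -> counters=[5,3,8,3,6,0,7,5,3]
Step 11: delete io at [0, 3, 4, 6] -> counters=[4,3,8,2,5,0,6,5,3]
Step 12: insert z at [0, 2, 3, 4] -> counters=[5,3,9,3,6,0,6,5,3]
Step 13: delete tna at [1, 2, 6, 8] -> counters=[5,2,8,3,6,0,5,5,2]
Step 14: insert sby at [1, 2, 7, 8] -> counters=[5,3,9,3,6,0,5,6,3]
Step 15: insert sby at [1, 2, 7, 8] -> counters=[5,4,10,3,6,0,5,7,4]
Step 16: delete sby at [1, 2, 7, 8] -> counters=[5,3,9,3,6,0,5,6,3]
Step 17: insert p at [0, 4, 6, 8] -> counters=[6,3,9,3,7,0,6,6,4]
Step 18: insert sby at [1, 2, 7, 8] -> counters=[6,4,10,3,7,0,6,7,5]
Step 19: delete fr at [1, 2, 3, 7] -> counters=[6,3,9,2,7,0,6,6,5]
Step 20: insert p at [0, 4, 6, 8] -> counters=[7,3,9,2,8,0,7,6,6]
Step 21: delete xmy at [2, 4, 6, 7] -> counters=[7,3,8,2,7,0,6,5,6]
Step 22: insert mpz at [0, 2, 4, 6] -> counters=[8,3,9,2,8,0,7,5,6]
Final counters=[8,3,9,2,8,0,7,5,6] -> counters[1]=3

Answer: 3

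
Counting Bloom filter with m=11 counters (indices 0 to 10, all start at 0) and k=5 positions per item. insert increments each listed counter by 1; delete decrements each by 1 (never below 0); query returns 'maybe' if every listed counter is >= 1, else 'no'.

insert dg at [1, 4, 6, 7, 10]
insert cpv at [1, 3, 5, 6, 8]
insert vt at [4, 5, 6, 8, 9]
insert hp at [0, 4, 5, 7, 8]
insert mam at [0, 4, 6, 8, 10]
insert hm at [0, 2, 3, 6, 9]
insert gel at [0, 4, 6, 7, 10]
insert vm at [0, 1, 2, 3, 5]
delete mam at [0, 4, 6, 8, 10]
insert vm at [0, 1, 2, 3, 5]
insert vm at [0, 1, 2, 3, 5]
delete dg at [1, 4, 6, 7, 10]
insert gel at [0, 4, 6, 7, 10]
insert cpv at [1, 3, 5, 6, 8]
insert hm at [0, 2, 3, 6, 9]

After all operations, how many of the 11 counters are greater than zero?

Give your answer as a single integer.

Step 1: insert dg at [1, 4, 6, 7, 10] -> counters=[0,1,0,0,1,0,1,1,0,0,1]
Step 2: insert cpv at [1, 3, 5, 6, 8] -> counters=[0,2,0,1,1,1,2,1,1,0,1]
Step 3: insert vt at [4, 5, 6, 8, 9] -> counters=[0,2,0,1,2,2,3,1,2,1,1]
Step 4: insert hp at [0, 4, 5, 7, 8] -> counters=[1,2,0,1,3,3,3,2,3,1,1]
Step 5: insert mam at [0, 4, 6, 8, 10] -> counters=[2,2,0,1,4,3,4,2,4,1,2]
Step 6: insert hm at [0, 2, 3, 6, 9] -> counters=[3,2,1,2,4,3,5,2,4,2,2]
Step 7: insert gel at [0, 4, 6, 7, 10] -> counters=[4,2,1,2,5,3,6,3,4,2,3]
Step 8: insert vm at [0, 1, 2, 3, 5] -> counters=[5,3,2,3,5,4,6,3,4,2,3]
Step 9: delete mam at [0, 4, 6, 8, 10] -> counters=[4,3,2,3,4,4,5,3,3,2,2]
Step 10: insert vm at [0, 1, 2, 3, 5] -> counters=[5,4,3,4,4,5,5,3,3,2,2]
Step 11: insert vm at [0, 1, 2, 3, 5] -> counters=[6,5,4,5,4,6,5,3,3,2,2]
Step 12: delete dg at [1, 4, 6, 7, 10] -> counters=[6,4,4,5,3,6,4,2,3,2,1]
Step 13: insert gel at [0, 4, 6, 7, 10] -> counters=[7,4,4,5,4,6,5,3,3,2,2]
Step 14: insert cpv at [1, 3, 5, 6, 8] -> counters=[7,5,4,6,4,7,6,3,4,2,2]
Step 15: insert hm at [0, 2, 3, 6, 9] -> counters=[8,5,5,7,4,7,7,3,4,3,2]
Final counters=[8,5,5,7,4,7,7,3,4,3,2] -> 11 nonzero

Answer: 11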